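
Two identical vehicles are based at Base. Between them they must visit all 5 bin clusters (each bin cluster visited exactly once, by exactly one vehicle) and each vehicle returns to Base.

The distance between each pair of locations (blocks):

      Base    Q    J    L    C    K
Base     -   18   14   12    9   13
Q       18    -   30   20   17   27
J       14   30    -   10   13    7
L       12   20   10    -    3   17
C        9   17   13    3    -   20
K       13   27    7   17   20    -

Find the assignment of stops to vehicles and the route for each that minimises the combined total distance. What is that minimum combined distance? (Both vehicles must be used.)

78 blocks — the smallest possible combined total.

Try each way of splitting the stops between the two vehicles (each non-empty) and, for each split, find the best tour for each vehicle:
  {Q} + {J, L, C, K}: 36 + 42 = 78
  {J} + {Q, L, C, K}: 28 + 68 = 96
  {Q, J} + {L, C, K}: 62 + 42 = 104
  {L} + {Q, J, C, K}: 24 + 68 = 92
  {Q, L} + {J, C, K}: 50 + 42 = 92
  {J, L} + {Q, C, K}: 36 + 66 = 102
  … (15 splits in total)
Best: vehicle 1 Base → Q → Base = 36; vehicle 2 Base → C → L → J → K → Base = 42; combined 78.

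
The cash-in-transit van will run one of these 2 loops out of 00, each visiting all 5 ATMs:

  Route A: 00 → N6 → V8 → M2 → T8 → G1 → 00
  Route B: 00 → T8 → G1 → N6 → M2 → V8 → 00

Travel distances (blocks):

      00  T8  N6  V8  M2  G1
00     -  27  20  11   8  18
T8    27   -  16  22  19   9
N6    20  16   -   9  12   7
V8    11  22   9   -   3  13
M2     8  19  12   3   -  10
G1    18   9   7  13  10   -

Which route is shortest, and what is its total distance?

69 blocks — Route B is the shortest.

Route A: 20 + 9 + 3 + 19 + 9 + 18 = 78
Route B: 27 + 9 + 7 + 12 + 3 + 11 = 69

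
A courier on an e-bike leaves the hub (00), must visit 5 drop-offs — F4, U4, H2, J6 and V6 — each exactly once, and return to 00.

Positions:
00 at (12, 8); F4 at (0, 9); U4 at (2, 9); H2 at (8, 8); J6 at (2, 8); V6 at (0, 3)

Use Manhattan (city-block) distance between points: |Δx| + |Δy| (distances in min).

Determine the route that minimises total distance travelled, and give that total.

Shortest round trip = 36 min.

00 → F4 → U4 → H2 → J6 → V6 → 00: 13+2+7+6+7+17 = 52
00 → F4 → U4 → H2 → V6 → J6 → 00: 13+2+7+13+7+10 = 52
00 → F4 → U4 → J6 → H2 → V6 → 00: 13+2+1+6+13+17 = 52
00 → F4 → U4 → J6 → V6 → H2 → 00: 13+2+1+7+13+4 = 40
00 → F4 → U4 → V6 → H2 → J6 → 00: 13+2+8+13+6+10 = 52
00 → F4 → U4 → V6 → J6 → H2 → 00: 13+2+8+7+6+4 = 40
00 → F4 → H2 → U4 → J6 → V6 → 00: 13+9+7+1+7+17 = 54
00 → F4 → H2 → U4 → V6 → J6 → 00: 13+9+7+8+7+10 = 54
00 → F4 → H2 → J6 → U4 → V6 → 00: 13+9+6+1+8+17 = 54
00 → F4 → H2 → J6 → V6 → U4 → 00: 13+9+6+7+8+11 = 54
00 → F4 → H2 → V6 → U4 → J6 → 00: 13+9+13+8+1+10 = 54
00 → F4 → H2 → V6 → J6 → U4 → 00: 13+9+13+7+1+11 = 54
00 → F4 → J6 → U4 → H2 → V6 → 00: 13+3+1+7+13+17 = 54
00 → F4 → J6 → U4 → V6 → H2 → 00: 13+3+1+8+13+4 = 42
… (46 more)
00 → U4 → F4 → V6 → J6 → H2 → 00: 11+2+6+7+6+4 = 36  ← best
The minimum is 36.
One optimal route: 00 → U4 → F4 → V6 → J6 → H2 → 00 (or its reverse).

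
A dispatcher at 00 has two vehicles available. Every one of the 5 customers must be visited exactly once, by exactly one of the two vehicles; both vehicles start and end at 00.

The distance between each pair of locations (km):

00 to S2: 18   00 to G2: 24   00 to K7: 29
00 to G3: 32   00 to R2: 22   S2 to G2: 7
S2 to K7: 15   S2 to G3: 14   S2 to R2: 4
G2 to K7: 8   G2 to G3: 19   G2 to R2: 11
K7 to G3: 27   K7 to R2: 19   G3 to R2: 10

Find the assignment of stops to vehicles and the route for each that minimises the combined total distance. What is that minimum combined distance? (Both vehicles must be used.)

Minimum combined distance: 124 km.

Try each way of splitting the stops between the two vehicles (each non-empty) and, for each split, find the best tour for each vehicle:
  {S2} + {G2, K7, G3, R2}: 36 + 88 = 124
  {G2} + {S2, K7, G3, R2}: 48 + 88 = 136
  {S2, G2} + {K7, G3, R2}: 49 + 88 = 137
  {K7} + {S2, G2, G3, R2}: 58 + 75 = 133
  {S2, K7} + {G2, G3, R2}: 62 + 75 = 137
  {G2, K7} + {S2, G3, R2}: 61 + 64 = 125
  … (15 splits in total)
Best: vehicle 1 00 → S2 → 00 = 36; vehicle 2 00 → K7 → G2 → G3 → R2 → 00 = 88; combined 124.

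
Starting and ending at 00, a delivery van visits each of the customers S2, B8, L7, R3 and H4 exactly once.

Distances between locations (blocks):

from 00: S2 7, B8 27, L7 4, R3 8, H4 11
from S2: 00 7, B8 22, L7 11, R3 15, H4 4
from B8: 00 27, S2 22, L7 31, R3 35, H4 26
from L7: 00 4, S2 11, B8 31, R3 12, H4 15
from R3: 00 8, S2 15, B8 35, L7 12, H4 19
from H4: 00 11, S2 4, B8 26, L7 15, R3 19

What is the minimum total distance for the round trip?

With 5 stops there are 5!/2 = 60 distinct round trips (a route and its reverse cost the same).
00 - S2 - B8 - L7 - R3 - H4 - 00: 7+22+31+12+19+11 = 102
00 - S2 - B8 - L7 - H4 - R3 - 00: 7+22+31+15+19+8 = 102
00 - S2 - B8 - R3 - L7 - H4 - 00: 7+22+35+12+15+11 = 102
00 - S2 - B8 - R3 - H4 - L7 - 00: 7+22+35+19+15+4 = 102
00 - S2 - B8 - H4 - L7 - R3 - 00: 7+22+26+15+12+8 = 90
00 - S2 - B8 - H4 - R3 - L7 - 00: 7+22+26+19+12+4 = 90
00 - S2 - L7 - B8 - R3 - H4 - 00: 7+11+31+35+19+11 = 114
00 - S2 - L7 - B8 - H4 - R3 - 00: 7+11+31+26+19+8 = 102
00 - S2 - L7 - R3 - B8 - H4 - 00: 7+11+12+35+26+11 = 102
00 - S2 - L7 - R3 - H4 - B8 - 00: 7+11+12+19+26+27 = 102
00 - S2 - L7 - H4 - B8 - R3 - 00: 7+11+15+26+35+8 = 102
00 - S2 - L7 - H4 - R3 - B8 - 00: 7+11+15+19+35+27 = 114
00 - S2 - R3 - B8 - L7 - H4 - 00: 7+15+35+31+15+11 = 114
00 - S2 - R3 - B8 - H4 - L7 - 00: 7+15+35+26+15+4 = 102
… (46 more)
00 - S2 - H4 - B8 - L7 - R3 - 00: 7+4+26+31+12+8 = 88  ← best
The minimum is 88.
One optimal route: 00 → S2 → H4 → B8 → L7 → R3 → 00 (or its reverse).

88 blocks — the shortest possible round trip.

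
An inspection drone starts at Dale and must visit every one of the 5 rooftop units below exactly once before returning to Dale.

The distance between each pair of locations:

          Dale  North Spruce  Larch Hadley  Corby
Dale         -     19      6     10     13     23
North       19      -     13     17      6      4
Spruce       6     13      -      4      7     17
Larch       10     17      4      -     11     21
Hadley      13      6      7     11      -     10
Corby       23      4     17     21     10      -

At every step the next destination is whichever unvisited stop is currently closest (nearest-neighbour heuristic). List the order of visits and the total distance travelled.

At Dale the remaining stops are Spruce 6, Larch 10, Hadley 13, North 19, Corby 23; go to Spruce.
At Spruce the remaining stops are Larch 4, Hadley 7, North 13, Corby 17; go to Larch.
At Larch the remaining stops are Hadley 11, North 17, Corby 21; go to Hadley.
At Hadley the remaining stops are North 6, Corby 10; go to North.
At North the remaining stops are Corby 4; go to Corby.
Return Corby→Dale: 23.
Total = 6 + 4 + 11 + 6 + 4 + 23 = 54.

Nearest-neighbour total = 54; route Dale → Spruce → Larch → Hadley → North → Corby → Dale.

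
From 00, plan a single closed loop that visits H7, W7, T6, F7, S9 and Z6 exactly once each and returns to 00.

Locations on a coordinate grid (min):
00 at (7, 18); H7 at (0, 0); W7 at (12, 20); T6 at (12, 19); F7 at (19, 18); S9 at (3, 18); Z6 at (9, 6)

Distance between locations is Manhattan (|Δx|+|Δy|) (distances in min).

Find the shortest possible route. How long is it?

With 6 stops there are 6!/2 = 360 distinct round trips (a route and its reverse cost the same).
00 → H7 → W7 → T6 → F7 → S9 → Z6 → 00: 25+32+1+8+16+18+14 = 114
00 → H7 → W7 → T6 → F7 → Z6 → S9 → 00: 25+32+1+8+22+18+4 = 110
00 → H7 → W7 → T6 → S9 → F7 → Z6 → 00: 25+32+1+10+16+22+14 = 120
00 → H7 → W7 → T6 → S9 → Z6 → F7 → 00: 25+32+1+10+18+22+12 = 120
00 → H7 → W7 → T6 → Z6 → F7 → S9 → 00: 25+32+1+16+22+16+4 = 116
00 → H7 → W7 → T6 → Z6 → S9 → F7 → 00: 25+32+1+16+18+16+12 = 120
00 → H7 → W7 → F7 → T6 → S9 → Z6 → 00: 25+32+9+8+10+18+14 = 116
00 → H7 → W7 → F7 → T6 → Z6 → S9 → 00: 25+32+9+8+16+18+4 = 112
… (352 more)
00 → W7 → T6 → F7 → Z6 → H7 → S9 → 00: 7+1+8+22+15+21+4 = 78  ← best
The minimum is 78.
One optimal route: 00 → W7 → T6 → F7 → Z6 → H7 → S9 → 00 (or its reverse).

78 min — the shortest possible round trip.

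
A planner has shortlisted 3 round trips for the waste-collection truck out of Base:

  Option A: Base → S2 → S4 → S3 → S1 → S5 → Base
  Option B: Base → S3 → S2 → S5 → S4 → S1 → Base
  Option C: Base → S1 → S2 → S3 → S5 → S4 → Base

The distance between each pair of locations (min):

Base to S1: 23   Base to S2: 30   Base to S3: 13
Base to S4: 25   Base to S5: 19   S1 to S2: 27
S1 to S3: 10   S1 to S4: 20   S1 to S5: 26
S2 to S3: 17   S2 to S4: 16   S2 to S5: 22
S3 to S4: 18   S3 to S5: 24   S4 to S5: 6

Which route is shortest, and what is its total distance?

Shortest is Option B, total 101 min.

Option A: 30 + 16 + 18 + 10 + 26 + 19 = 119
Option B: 13 + 17 + 22 + 6 + 20 + 23 = 101
Option C: 23 + 27 + 17 + 24 + 6 + 25 = 122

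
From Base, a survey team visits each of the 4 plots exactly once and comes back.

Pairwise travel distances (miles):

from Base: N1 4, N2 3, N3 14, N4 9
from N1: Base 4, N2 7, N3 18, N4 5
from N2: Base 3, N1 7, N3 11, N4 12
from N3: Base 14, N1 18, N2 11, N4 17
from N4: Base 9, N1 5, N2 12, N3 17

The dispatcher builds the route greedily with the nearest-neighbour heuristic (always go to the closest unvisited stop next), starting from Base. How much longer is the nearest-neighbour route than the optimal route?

From Base: N2=3, N1=4, N4=9, N3=14 → choose N2 (3).
From N2: N1=7, N3=11, N4=12 → choose N1 (7).
From N1: N4=5, N3=18 → choose N4 (5).
From N4: N3=17 → choose N3 (17).
NN route Base → N2 → N1 → N4 → N3 → Base costs 46.
Optimal: Base → N1 → N4 → N3 → N2 → Base costs 40 (by enumerating all 12 distinct tours).
Excess = 46 − 40 = 6.

Excess over optimum: 6 miles.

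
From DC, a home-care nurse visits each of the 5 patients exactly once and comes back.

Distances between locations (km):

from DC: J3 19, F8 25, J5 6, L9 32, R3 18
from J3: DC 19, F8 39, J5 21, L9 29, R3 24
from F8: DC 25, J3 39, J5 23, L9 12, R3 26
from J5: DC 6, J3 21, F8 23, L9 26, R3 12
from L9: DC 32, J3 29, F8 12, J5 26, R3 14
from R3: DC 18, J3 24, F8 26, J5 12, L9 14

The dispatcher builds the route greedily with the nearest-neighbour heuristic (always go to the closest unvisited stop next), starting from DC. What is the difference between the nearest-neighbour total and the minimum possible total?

DC: J5=6, R3=18, J3=19, F8=25, L9=32 ⇒ J5
J5: R3=12, J3=21, F8=23, L9=26 ⇒ R3
R3: L9=14, J3=24, F8=26 ⇒ L9
L9: F8=12, J3=29 ⇒ F8
F8: J3=39 ⇒ J3
NN route DC → J5 → R3 → L9 → F8 → J3 → DC costs 102.
Optimal: DC → J3 → R3 → L9 → F8 → J5 → DC costs 98 (by enumerating all 60 distinct tours).
Excess = 102 − 98 = 4.

The nearest-neighbour route is 4 km longer than optimal.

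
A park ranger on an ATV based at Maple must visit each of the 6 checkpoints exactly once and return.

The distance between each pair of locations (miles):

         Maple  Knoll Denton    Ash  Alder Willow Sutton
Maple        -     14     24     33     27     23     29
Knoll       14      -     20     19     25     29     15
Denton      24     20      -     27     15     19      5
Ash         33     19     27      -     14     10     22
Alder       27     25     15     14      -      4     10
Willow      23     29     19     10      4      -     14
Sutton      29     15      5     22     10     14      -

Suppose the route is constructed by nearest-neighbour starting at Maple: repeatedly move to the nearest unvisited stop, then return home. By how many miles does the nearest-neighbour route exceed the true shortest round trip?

From Maple: Knoll=14, Willow=23, Denton=24, Alder=27, Sutton=29, Ash=33 → choose Knoll (14).
From Knoll: Sutton=15, Ash=19, Denton=20, Alder=25, Willow=29 → choose Sutton (15).
From Sutton: Denton=5, Alder=10, Willow=14, Ash=22 → choose Denton (5).
From Denton: Alder=15, Willow=19, Ash=27 → choose Alder (15).
From Alder: Willow=4, Ash=14 → choose Willow (4).
From Willow: Ash=10 → choose Ash (10).
NN route Maple → Knoll → Sutton → Denton → Alder → Willow → Ash → Maple costs 96.
Optimal: Maple → Knoll → Ash → Willow → Alder → Sutton → Denton → Maple costs 86 (by enumerating all 360 distinct tours).
Excess = 96 − 86 = 10.

Excess over optimum: 10 miles.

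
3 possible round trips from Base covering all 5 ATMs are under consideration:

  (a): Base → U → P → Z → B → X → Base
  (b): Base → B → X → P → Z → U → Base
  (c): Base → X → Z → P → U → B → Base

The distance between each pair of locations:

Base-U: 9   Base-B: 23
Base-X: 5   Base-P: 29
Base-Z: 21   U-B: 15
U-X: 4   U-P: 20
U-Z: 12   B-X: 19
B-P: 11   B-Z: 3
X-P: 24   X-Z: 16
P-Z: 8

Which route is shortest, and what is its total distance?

(a): 9 + 20 + 8 + 3 + 19 + 5 = 64
(b): 23 + 19 + 24 + 8 + 12 + 9 = 95
(c): 5 + 16 + 8 + 20 + 15 + 23 = 87

64 — (a) is the shortest.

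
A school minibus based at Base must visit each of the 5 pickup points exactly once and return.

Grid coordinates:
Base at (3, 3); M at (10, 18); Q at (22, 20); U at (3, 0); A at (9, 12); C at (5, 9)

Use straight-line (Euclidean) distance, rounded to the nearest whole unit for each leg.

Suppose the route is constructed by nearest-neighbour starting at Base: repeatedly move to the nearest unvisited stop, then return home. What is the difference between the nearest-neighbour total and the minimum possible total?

From Base: U=3, C=6, A=11, M=17, Q=25 → choose U (3).
From U: C=9, A=13, M=19, Q=28 → choose C (9).
From C: A=5, M=10, Q=20 → choose A (5).
From A: M=6, Q=15 → choose M (6).
From M: Q=12 → choose Q (12).
NN route Base → U → C → A → M → Q → Base costs 60.
Optimal: Base → U → A → Q → M → C → Base costs 59 (by enumerating all 60 distinct tours).
Excess = 60 − 59 = 1.

The nearest-neighbour route is 1 longer than optimal.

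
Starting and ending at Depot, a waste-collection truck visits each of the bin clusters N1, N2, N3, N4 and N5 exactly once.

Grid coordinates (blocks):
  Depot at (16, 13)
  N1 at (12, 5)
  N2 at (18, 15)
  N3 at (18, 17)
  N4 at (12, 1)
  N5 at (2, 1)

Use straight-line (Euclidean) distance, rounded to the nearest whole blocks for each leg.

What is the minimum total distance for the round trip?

Shortest round trip = 50 blocks.

Depot → N1 → N2 → N3 → N4 → N5 → Depot: 9+12+2+17+10+18 = 68
Depot → N1 → N2 → N3 → N5 → N4 → Depot: 9+12+2+23+10+13 = 69
Depot → N1 → N2 → N4 → N3 → N5 → Depot: 9+12+15+17+23+18 = 94
Depot → N1 → N2 → N4 → N5 → N3 → Depot: 9+12+15+10+23+4 = 73
Depot → N1 → N2 → N5 → N3 → N4 → Depot: 9+12+21+23+17+13 = 95
Depot → N1 → N2 → N5 → N4 → N3 → Depot: 9+12+21+10+17+4 = 73
Depot → N1 → N3 → N2 → N4 → N5 → Depot: 9+13+2+15+10+18 = 67
Depot → N1 → N3 → N2 → N5 → N4 → Depot: 9+13+2+21+10+13 = 68
Depot → N1 → N3 → N4 → N2 → N5 → Depot: 9+13+17+15+21+18 = 93
Depot → N1 → N3 → N4 → N5 → N2 → Depot: 9+13+17+10+21+3 = 73
Depot → N1 → N3 → N5 → N2 → N4 → Depot: 9+13+23+21+15+13 = 94
Depot → N1 → N3 → N5 → N4 → N2 → Depot: 9+13+23+10+15+3 = 73
Depot → N1 → N4 → N2 → N3 → N5 → Depot: 9+4+15+2+23+18 = 71
Depot → N1 → N4 → N2 → N5 → N3 → Depot: 9+4+15+21+23+4 = 76
… (46 more)
Depot → N1 → N4 → N5 → N2 → N3 → Depot: 9+4+10+21+2+4 = 50  ← best
The minimum is 50.
One optimal route: Depot → N1 → N4 → N5 → N2 → N3 → Depot (or its reverse).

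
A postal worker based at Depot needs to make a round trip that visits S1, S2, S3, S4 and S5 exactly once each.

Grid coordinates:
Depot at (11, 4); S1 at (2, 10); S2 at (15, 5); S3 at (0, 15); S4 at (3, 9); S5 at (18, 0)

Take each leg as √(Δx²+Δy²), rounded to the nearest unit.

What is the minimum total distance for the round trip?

Minimum total distance: 47.

Depot→S1→S2→S3→S4→S5→Depot: 11+14+18+7+17+8 = 75
Depot→S1→S2→S3→S5→S4→Depot: 11+14+18+23+17+9 = 92
Depot→S1→S2→S4→S3→S5→Depot: 11+14+13+7+23+8 = 76
Depot→S1→S2→S4→S5→S3→Depot: 11+14+13+17+23+16 = 94
Depot→S1→S2→S5→S3→S4→Depot: 11+14+6+23+7+9 = 70
Depot→S1→S2→S5→S4→S3→Depot: 11+14+6+17+7+16 = 71
Depot→S1→S3→S2→S4→S5→Depot: 11+5+18+13+17+8 = 72
Depot→S1→S3→S2→S5→S4→Depot: 11+5+18+6+17+9 = 66
Depot→S1→S3→S4→S2→S5→Depot: 11+5+7+13+6+8 = 50
Depot→S1→S3→S4→S5→S2→Depot: 11+5+7+17+6+4 = 50
Depot→S1→S3→S5→S2→S4→Depot: 11+5+23+6+13+9 = 67
Depot→S1→S3→S5→S4→S2→Depot: 11+5+23+17+13+4 = 73
Depot→S1→S4→S2→S3→S5→Depot: 11+1+13+18+23+8 = 74
Depot→S1→S4→S2→S5→S3→Depot: 11+1+13+6+23+16 = 70
… (46 more)
Depot→S4→S1→S3→S2→S5→Depot: 9+1+5+18+6+8 = 47  ← best
The minimum is 47.
One optimal route: Depot → S4 → S1 → S3 → S2 → S5 → Depot (or its reverse).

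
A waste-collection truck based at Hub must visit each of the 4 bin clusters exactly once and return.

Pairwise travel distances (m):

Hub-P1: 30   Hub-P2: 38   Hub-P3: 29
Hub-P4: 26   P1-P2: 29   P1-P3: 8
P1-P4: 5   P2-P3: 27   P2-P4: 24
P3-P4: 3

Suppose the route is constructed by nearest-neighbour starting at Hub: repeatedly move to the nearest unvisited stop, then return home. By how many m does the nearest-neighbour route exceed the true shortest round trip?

The nearest-neighbour route is 1 m longer than optimal.

From Hub: P4=26, P3=29, P1=30, P2=38 → choose P4 (26).
From P4: P3=3, P1=5, P2=24 → choose P3 (3).
From P3: P1=8, P2=27 → choose P1 (8).
From P1: P2=29 → choose P2 (29).
NN route Hub → P4 → P3 → P1 → P2 → Hub costs 104.
Optimal: Hub → P1 → P3 → P4 → P2 → Hub costs 103 (by enumerating all 12 distinct tours).
Excess = 104 − 103 = 1.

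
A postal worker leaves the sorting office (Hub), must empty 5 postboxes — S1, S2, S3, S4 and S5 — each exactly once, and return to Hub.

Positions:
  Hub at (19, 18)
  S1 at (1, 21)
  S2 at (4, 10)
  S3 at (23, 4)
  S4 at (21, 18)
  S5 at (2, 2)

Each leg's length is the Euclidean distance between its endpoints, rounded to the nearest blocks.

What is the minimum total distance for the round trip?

74 blocks — the shortest possible round trip.

There are 60 distinct closed tours to check (reversals are equivalent).
Hub→S1→S2→S3→S4→S5→Hub: 18+11+20+14+25+23 = 111
Hub→S1→S2→S3→S5→S4→Hub: 18+11+20+21+25+2 = 97
Hub→S1→S2→S4→S3→S5→Hub: 18+11+19+14+21+23 = 106
Hub→S1→S2→S4→S5→S3→Hub: 18+11+19+25+21+15 = 109
Hub→S1→S2→S5→S3→S4→Hub: 18+11+8+21+14+2 = 74
Hub→S1→S2→S5→S4→S3→Hub: 18+11+8+25+14+15 = 91
Hub→S1→S3→S2→S4→S5→Hub: 18+28+20+19+25+23 = 133
Hub→S1→S3→S2→S5→S4→Hub: 18+28+20+8+25+2 = 101
Hub→S1→S3→S4→S2→S5→Hub: 18+28+14+19+8+23 = 110
Hub→S1→S3→S4→S5→S2→Hub: 18+28+14+25+8+17 = 110
Hub→S1→S3→S5→S2→S4→Hub: 18+28+21+8+19+2 = 96
Hub→S1→S3→S5→S4→S2→Hub: 18+28+21+25+19+17 = 128
Hub→S1→S4→S2→S3→S5→Hub: 18+20+19+20+21+23 = 121
Hub→S1→S4→S2→S5→S3→Hub: 18+20+19+8+21+15 = 101
… (46 more)
The minimum is 74.
One optimal route: Hub → S1 → S2 → S5 → S3 → S4 → Hub (or its reverse).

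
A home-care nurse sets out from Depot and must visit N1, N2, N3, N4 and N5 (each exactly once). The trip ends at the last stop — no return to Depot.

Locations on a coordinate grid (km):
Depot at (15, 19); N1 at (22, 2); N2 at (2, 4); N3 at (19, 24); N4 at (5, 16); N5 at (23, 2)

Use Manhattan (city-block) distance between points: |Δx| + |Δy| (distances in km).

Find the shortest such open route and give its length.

Minimum one-way distance = 69 km.

There are 5! = 120 possible orderings.
Depot → N1 → N2 → N3 → N4 → N5: 24+22+37+22+32 = 137
Depot → N1 → N2 → N3 → N5 → N4: 24+22+37+26+32 = 141
Depot → N1 → N2 → N4 → N3 → N5: 24+22+15+22+26 = 109
Depot → N1 → N2 → N4 → N5 → N3: 24+22+15+32+26 = 119
Depot → N1 → N2 → N5 → N3 → N4: 24+22+23+26+22 = 117
Depot → N1 → N2 → N5 → N4 → N3: 24+22+23+32+22 = 123
Depot → N1 → N3 → N2 → N4 → N5: 24+25+37+15+32 = 133
Depot → N1 → N3 → N2 → N5 → N4: 24+25+37+23+32 = 141
Depot → N1 → N3 → N4 → N2 → N5: 24+25+22+15+23 = 109
Depot → N1 → N3 → N4 → N5 → N2: 24+25+22+32+23 = 126
Depot → N1 → N3 → N5 → N2 → N4: 24+25+26+23+15 = 113
Depot → N1 → N3 → N5 → N4 → N2: 24+25+26+32+15 = 122
Depot → N1 → N4 → N2 → N3 → N5: 24+31+15+37+26 = 133
Depot → N1 → N4 → N2 → N5 → N3: 24+31+15+23+26 = 119
… (106 more)
Depot → N3 → N4 → N2 → N1 → N5: 9+22+15+22+1 = 69  ← best
The minimum is 69.
One shortest path: Depot → N3 → N4 → N2 → N1 → N5.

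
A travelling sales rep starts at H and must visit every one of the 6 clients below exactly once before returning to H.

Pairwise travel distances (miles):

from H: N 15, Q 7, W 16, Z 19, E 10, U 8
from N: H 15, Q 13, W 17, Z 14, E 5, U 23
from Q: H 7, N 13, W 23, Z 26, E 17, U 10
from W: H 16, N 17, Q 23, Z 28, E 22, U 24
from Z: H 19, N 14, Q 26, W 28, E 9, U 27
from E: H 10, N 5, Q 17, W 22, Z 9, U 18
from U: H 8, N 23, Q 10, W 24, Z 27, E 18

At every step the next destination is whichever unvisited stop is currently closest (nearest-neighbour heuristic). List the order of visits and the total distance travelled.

Nearest-neighbour total = 98 miles; route H → Q → U → E → N → Z → W → H.

H → [Q:7 / U:8 / E:10 / N:15 / W:16 / Z:19] → Q (7)
Q → [U:10 / N:13 / E:17 / W:23 / Z:26] → U (10)
U → [E:18 / N:23 / W:24 / Z:27] → E (18)
E → [N:5 / Z:9 / W:22] → N (5)
N → [Z:14 / W:17] → Z (14)
Z → [W:28] → W (28)
Return W→H: 16.
Total = 7 + 10 + 18 + 5 + 14 + 28 + 16 = 98.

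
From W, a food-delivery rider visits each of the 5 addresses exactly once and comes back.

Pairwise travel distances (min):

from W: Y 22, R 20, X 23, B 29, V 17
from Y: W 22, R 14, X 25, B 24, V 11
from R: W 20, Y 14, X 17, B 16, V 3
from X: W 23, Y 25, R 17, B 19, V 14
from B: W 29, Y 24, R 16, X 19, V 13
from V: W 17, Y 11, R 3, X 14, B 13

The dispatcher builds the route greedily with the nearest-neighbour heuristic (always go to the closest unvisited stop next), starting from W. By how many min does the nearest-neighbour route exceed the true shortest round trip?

6 min longer than the optimal tour.

W: V=17, R=20, Y=22, X=23, B=29 ⇒ V
V: R=3, Y=11, B=13, X=14 ⇒ R
R: Y=14, B=16, X=17 ⇒ Y
Y: B=24, X=25 ⇒ B
B: X=19 ⇒ X
NN route W → V → R → Y → B → X → W costs 100.
Optimal: W → Y → R → V → B → X → W costs 94 (by enumerating all 60 distinct tours).
Excess = 100 − 94 = 6.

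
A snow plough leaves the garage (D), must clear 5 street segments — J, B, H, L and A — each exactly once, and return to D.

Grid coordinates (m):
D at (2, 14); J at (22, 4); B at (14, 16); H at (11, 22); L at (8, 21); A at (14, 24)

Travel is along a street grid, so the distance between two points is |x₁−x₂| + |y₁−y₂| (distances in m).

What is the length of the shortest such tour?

80 m — the shortest possible round trip.

With 5 stops there are 5!/2 = 60 distinct round trips (a route and its reverse cost the same).
D-J-B-H-L-A-D: 30+20+9+4+9+22 = 94
D-J-B-H-A-L-D: 30+20+9+5+9+13 = 86
D-J-B-L-H-A-D: 30+20+11+4+5+22 = 92
D-J-B-L-A-H-D: 30+20+11+9+5+17 = 92
D-J-B-A-H-L-D: 30+20+8+5+4+13 = 80
D-J-B-A-L-H-D: 30+20+8+9+4+17 = 88
D-J-H-B-L-A-D: 30+29+9+11+9+22 = 110
D-J-H-B-A-L-D: 30+29+9+8+9+13 = 98
D-J-H-L-B-A-D: 30+29+4+11+8+22 = 104
D-J-H-L-A-B-D: 30+29+4+9+8+14 = 94
D-J-H-A-B-L-D: 30+29+5+8+11+13 = 96
D-J-H-A-L-B-D: 30+29+5+9+11+14 = 98
D-J-L-B-H-A-D: 30+31+11+9+5+22 = 108
D-J-L-B-A-H-D: 30+31+11+8+5+17 = 102
… (46 more)
The minimum is 80.
One optimal route: D → J → B → A → H → L → D (or its reverse).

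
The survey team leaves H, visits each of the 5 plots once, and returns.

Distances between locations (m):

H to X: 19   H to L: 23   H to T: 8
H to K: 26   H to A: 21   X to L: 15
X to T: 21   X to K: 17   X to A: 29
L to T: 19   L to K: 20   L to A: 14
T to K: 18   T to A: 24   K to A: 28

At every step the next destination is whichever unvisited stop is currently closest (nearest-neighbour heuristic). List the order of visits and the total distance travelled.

At H the remaining stops are T 8, X 19, A 21, L 23, K 26; go to T.
At T the remaining stops are K 18, L 19, X 21, A 24; go to K.
At K the remaining stops are X 17, L 20, A 28; go to X.
At X the remaining stops are L 15, A 29; go to L.
At L the remaining stops are A 14; go to A.
Return A→H: 21.
Total = 8 + 18 + 17 + 15 + 14 + 21 = 93.

93 m along H → T → K → X → L → A → H.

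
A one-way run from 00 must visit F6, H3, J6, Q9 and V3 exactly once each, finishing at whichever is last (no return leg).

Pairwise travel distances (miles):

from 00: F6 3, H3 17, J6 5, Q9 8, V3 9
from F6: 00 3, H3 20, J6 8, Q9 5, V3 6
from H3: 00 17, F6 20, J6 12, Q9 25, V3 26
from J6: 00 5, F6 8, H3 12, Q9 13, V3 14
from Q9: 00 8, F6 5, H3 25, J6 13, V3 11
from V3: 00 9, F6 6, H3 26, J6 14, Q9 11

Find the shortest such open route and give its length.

Shortest open route: 45 miles.

There are 5! = 120 possible orderings.
00 - F6 - H3 - J6 - Q9 - V3: 3+20+12+13+11 = 59
00 - F6 - H3 - J6 - V3 - Q9: 3+20+12+14+11 = 60
00 - F6 - H3 - Q9 - J6 - V3: 3+20+25+13+14 = 75
00 - F6 - H3 - Q9 - V3 - J6: 3+20+25+11+14 = 73
00 - F6 - H3 - V3 - J6 - Q9: 3+20+26+14+13 = 76
00 - F6 - H3 - V3 - Q9 - J6: 3+20+26+11+13 = 73
00 - F6 - J6 - H3 - Q9 - V3: 3+8+12+25+11 = 59
00 - F6 - J6 - H3 - V3 - Q9: 3+8+12+26+11 = 60
00 - F6 - J6 - Q9 - H3 - V3: 3+8+13+25+26 = 75
00 - F6 - J6 - Q9 - V3 - H3: 3+8+13+11+26 = 61
00 - F6 - J6 - V3 - H3 - Q9: 3+8+14+26+25 = 76
00 - F6 - J6 - V3 - Q9 - H3: 3+8+14+11+25 = 61
00 - F6 - Q9 - H3 - J6 - V3: 3+5+25+12+14 = 59
00 - F6 - Q9 - H3 - V3 - J6: 3+5+25+26+14 = 73
… (106 more)
00 - F6 - Q9 - V3 - J6 - H3: 3+5+11+14+12 = 45  ← best
The minimum is 45.
One shortest path: 00 → F6 → Q9 → V3 → J6 → H3.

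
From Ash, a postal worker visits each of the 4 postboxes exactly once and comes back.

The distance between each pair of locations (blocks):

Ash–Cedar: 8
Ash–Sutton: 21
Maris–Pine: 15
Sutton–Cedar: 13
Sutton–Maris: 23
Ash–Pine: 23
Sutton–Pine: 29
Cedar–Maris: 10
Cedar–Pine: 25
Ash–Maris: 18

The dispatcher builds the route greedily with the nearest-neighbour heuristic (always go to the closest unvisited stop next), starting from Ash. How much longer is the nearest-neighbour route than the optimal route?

The nearest-neighbour route is 1 blocks longer than optimal.

From Ash: Cedar=8, Maris=18, Sutton=21, Pine=23 → choose Cedar (8).
From Cedar: Maris=10, Sutton=13, Pine=25 → choose Maris (10).
From Maris: Pine=15, Sutton=23 → choose Pine (15).
From Pine: Sutton=29 → choose Sutton (29).
NN route Ash → Cedar → Maris → Pine → Sutton → Ash costs 83.
Optimal: Ash → Sutton → Cedar → Maris → Pine → Ash costs 82 (by enumerating all 12 distinct tours).
Excess = 83 − 82 = 1.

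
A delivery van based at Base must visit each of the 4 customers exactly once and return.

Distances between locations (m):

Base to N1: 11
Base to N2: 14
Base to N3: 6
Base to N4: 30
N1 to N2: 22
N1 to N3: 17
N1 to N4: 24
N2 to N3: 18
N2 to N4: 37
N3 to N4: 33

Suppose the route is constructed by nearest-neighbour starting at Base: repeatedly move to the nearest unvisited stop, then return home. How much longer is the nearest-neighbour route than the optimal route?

The nearest-neighbour route is 16 m longer than optimal.

From Base: N3=6, N1=11, N2=14, N4=30 → choose N3 (6).
From N3: N1=17, N2=18, N4=33 → choose N1 (17).
From N1: N2=22, N4=24 → choose N2 (22).
From N2: N4=37 → choose N4 (37).
NN route Base → N3 → N1 → N2 → N4 → Base costs 112.
Optimal: Base → N1 → N4 → N2 → N3 → Base costs 96 (by enumerating all 12 distinct tours).
Excess = 112 − 96 = 16.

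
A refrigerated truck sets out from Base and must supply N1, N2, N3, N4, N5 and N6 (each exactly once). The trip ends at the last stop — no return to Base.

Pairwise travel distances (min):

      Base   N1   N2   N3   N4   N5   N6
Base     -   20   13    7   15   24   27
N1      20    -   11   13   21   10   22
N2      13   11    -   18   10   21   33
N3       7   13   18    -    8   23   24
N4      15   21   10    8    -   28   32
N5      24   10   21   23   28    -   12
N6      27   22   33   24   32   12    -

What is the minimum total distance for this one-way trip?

58 min — the minimum one-way total.

There are 6! = 720 possible orderings.
Base→N1→N2→N3→N4→N5→N6: 20+11+18+8+28+12 = 97
Base→N1→N2→N3→N4→N6→N5: 20+11+18+8+32+12 = 101
Base→N1→N2→N3→N5→N4→N6: 20+11+18+23+28+32 = 132
Base→N1→N2→N3→N5→N6→N4: 20+11+18+23+12+32 = 116
Base→N1→N2→N3→N6→N4→N5: 20+11+18+24+32+28 = 133
Base→N1→N2→N3→N6→N5→N4: 20+11+18+24+12+28 = 113
Base→N1→N2→N4→N3→N5→N6: 20+11+10+8+23+12 = 84
Base→N1→N2→N4→N3→N6→N5: 20+11+10+8+24+12 = 85
… (712 more)
Base→N3→N4→N2→N1→N5→N6: 7+8+10+11+10+12 = 58  ← best
The minimum is 58.
One shortest path: Base → N3 → N4 → N2 → N1 → N5 → N6.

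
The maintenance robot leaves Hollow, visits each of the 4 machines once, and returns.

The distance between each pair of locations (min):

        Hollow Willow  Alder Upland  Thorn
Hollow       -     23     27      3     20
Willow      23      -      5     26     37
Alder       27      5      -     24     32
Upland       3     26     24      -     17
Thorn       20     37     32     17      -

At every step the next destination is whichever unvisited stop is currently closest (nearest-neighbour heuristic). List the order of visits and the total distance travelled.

Nearest-neighbour total = 80 min; route Hollow → Upland → Thorn → Alder → Willow → Hollow.

At Hollow the remaining stops are Upland 3, Thorn 20, Willow 23, Alder 27; go to Upland.
At Upland the remaining stops are Thorn 17, Alder 24, Willow 26; go to Thorn.
At Thorn the remaining stops are Alder 32, Willow 37; go to Alder.
At Alder the remaining stops are Willow 5; go to Willow.
Return Willow→Hollow: 23.
Total = 3 + 17 + 32 + 5 + 23 = 80.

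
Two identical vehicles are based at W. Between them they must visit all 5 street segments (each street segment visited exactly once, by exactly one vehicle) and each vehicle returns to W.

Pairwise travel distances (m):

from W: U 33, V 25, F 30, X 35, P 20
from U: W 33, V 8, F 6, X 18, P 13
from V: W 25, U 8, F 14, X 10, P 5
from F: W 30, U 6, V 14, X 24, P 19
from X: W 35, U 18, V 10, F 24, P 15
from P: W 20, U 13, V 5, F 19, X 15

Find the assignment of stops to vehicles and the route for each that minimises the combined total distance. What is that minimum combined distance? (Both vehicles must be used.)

There are 2^4 − 1 = 15 ways to divide the 5 stops into two non-empty groups. For each, the best each vehicle can do is its own shortest tour through its group:
  {U} + {V, F, X, P}: 66 + 89 = 155
  {V} + {U, F, X, P}: 50 + 89 = 139
  {U, V} + {F, X, P}: 66 + 89 = 155
  {F} + {U, V, X, P}: 60 + 86 = 146
  {U, F} + {V, X, P}: 69 + 70 = 139
  {V, F} + {U, X, P}: 69 + 86 = 155
  … (15 splits in total)
  {U, V, F, X} + {P}: 89 + 40 = 129  ← best
Best: vehicle 1 W → V → X → U → F → W = 89; vehicle 2 W → P → W = 40; combined 129.

Minimum combined distance: 129 m.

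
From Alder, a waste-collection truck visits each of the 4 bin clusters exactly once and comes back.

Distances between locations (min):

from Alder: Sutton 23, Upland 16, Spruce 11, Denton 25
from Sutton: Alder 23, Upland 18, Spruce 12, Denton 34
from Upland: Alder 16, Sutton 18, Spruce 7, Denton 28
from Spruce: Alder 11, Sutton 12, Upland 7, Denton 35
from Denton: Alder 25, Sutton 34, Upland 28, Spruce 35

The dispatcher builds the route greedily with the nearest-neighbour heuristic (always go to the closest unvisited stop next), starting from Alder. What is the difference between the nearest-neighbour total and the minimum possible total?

1 min longer than the optimal tour.

Alder: Spruce=11, Upland=16, Sutton=23, Denton=25 ⇒ Spruce
Spruce: Upland=7, Sutton=12, Denton=35 ⇒ Upland
Upland: Sutton=18, Denton=28 ⇒ Sutton
Sutton: Denton=34 ⇒ Denton
NN route Alder → Spruce → Upland → Sutton → Denton → Alder costs 95.
Optimal: Alder → Upland → Spruce → Sutton → Denton → Alder costs 94 (by enumerating all 12 distinct tours).
Excess = 95 − 94 = 1.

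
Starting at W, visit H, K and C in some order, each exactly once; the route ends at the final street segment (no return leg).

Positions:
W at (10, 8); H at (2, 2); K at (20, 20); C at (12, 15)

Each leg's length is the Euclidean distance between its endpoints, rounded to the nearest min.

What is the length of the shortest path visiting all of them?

There are 3! = 6 possible orderings.
W→H→K→C: 10+25+9 = 44
W→H→C→K: 10+16+9 = 35
W→K→H→C: 16+25+16 = 57
W→K→C→H: 16+9+16 = 41
W→C→H→K: 7+16+25 = 48
W→C→K→H: 7+9+25 = 41
The minimum is 35.
One shortest path: W → H → C → K.

35 min — the minimum one-way total.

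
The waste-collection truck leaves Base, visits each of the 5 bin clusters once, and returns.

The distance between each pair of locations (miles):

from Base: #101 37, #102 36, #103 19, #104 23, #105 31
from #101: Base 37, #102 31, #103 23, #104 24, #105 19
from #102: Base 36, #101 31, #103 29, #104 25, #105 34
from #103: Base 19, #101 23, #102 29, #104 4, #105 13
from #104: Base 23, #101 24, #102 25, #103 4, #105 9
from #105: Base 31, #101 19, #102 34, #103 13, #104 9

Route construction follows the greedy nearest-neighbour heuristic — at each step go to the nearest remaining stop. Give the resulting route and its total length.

Nearest-neighbour total = 118 miles; route Base → #103 → #104 → #105 → #101 → #102 → Base.

From Base: distances to unvisited — #103=19, #104=23, #105=31, #102=36, #101=37. Nearest is #103 (19).
From #103: distances to unvisited — #104=4, #105=13, #101=23, #102=29. Nearest is #104 (4).
From #104: distances to unvisited — #105=9, #101=24, #102=25. Nearest is #105 (9).
From #105: distances to unvisited — #101=19, #102=34. Nearest is #101 (19).
From #101: distances to unvisited — #102=31. Nearest is #102 (31).
Return #102→Base: 36.
Total = 19 + 4 + 9 + 19 + 31 + 36 = 118.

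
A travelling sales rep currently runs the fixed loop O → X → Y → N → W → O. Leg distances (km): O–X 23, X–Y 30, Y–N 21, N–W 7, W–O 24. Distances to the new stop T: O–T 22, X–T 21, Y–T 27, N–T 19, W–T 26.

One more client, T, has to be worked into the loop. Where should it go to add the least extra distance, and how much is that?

Insertion cost between consecutive stops i–j is d(i,T) + d(T,j) − d(i,j):
  between O and X: 22 + 21 − 23 = 20
  between X and Y: 21 + 27 − 30 = 18
  between Y and N: 27 + 19 − 21 = 25
  between N and W: 19 + 26 − 7 = 38
  between W and O: 26 + 22 − 24 = 24
Cheapest insertion is between X and Y, adding 18.
New total = 105 + 18 = 123.

Adding 18 km by placing T on the X–Y leg.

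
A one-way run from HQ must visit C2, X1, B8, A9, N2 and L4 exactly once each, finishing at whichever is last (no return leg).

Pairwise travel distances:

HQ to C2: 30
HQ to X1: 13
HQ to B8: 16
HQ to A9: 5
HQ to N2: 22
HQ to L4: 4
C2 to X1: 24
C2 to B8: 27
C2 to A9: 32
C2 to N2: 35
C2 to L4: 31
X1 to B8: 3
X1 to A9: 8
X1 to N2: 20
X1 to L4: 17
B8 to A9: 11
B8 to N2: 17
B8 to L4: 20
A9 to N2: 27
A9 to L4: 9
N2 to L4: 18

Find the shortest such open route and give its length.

There are 6! = 720 possible orderings.
HQ → C2 → X1 → B8 → A9 → N2 → L4: 30+24+3+11+27+18 = 113
HQ → C2 → X1 → B8 → A9 → L4 → N2: 30+24+3+11+9+18 = 95
HQ → C2 → X1 → B8 → N2 → A9 → L4: 30+24+3+17+27+9 = 110
HQ → C2 → X1 → B8 → N2 → L4 → A9: 30+24+3+17+18+9 = 101
HQ → C2 → X1 → B8 → L4 → A9 → N2: 30+24+3+20+9+27 = 113
HQ → C2 → X1 → B8 → L4 → N2 → A9: 30+24+3+20+18+27 = 122
HQ → C2 → X1 → A9 → B8 → N2 → L4: 30+24+8+11+17+18 = 108
HQ → C2 → X1 → A9 → B8 → L4 → N2: 30+24+8+11+20+18 = 111
… (712 more)
HQ → A9 → L4 → N2 → B8 → X1 → C2: 5+9+18+17+3+24 = 76  ← best
The minimum is 76.
One shortest path: HQ → A9 → L4 → N2 → B8 → X1 → C2.

76 — the minimum one-way total.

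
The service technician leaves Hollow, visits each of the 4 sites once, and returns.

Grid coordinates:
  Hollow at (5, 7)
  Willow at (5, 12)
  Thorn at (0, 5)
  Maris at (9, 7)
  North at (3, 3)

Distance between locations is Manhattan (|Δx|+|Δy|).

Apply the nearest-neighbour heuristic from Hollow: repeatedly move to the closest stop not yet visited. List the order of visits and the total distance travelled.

36 along Hollow → Maris → Willow → North → Thorn → Hollow.

From Hollow: distances to unvisited — Maris=4, Willow=5, North=6, Thorn=7. Nearest is Maris (4).
From Maris: distances to unvisited — Willow=9, North=10, Thorn=11. Nearest is Willow (9).
From Willow: distances to unvisited — North=11, Thorn=12. Nearest is North (11).
From North: distances to unvisited — Thorn=5. Nearest is Thorn (5).
Return Thorn→Hollow: 7.
Total = 4 + 9 + 11 + 5 + 7 = 36.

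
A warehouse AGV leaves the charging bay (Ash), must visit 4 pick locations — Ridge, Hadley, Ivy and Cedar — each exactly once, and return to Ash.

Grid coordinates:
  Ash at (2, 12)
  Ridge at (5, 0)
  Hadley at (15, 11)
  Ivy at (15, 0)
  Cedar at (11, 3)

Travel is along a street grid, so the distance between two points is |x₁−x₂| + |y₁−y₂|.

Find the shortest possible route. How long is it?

With 4 stops there are 4!/2 = 12 distinct round trips (a route and its reverse cost the same).
Ash→Ridge→Hadley→Ivy→Cedar→Ash: 15+21+11+7+18 = 72
Ash→Ridge→Hadley→Cedar→Ivy→Ash: 15+21+12+7+25 = 80
Ash→Ridge→Ivy→Hadley→Cedar→Ash: 15+10+11+12+18 = 66
Ash→Ridge→Ivy→Cedar→Hadley→Ash: 15+10+7+12+14 = 58
Ash→Ridge→Cedar→Hadley→Ivy→Ash: 15+9+12+11+25 = 72
Ash→Ridge→Cedar→Ivy→Hadley→Ash: 15+9+7+11+14 = 56
Ash→Hadley→Ridge→Ivy→Cedar→Ash: 14+21+10+7+18 = 70
Ash→Hadley→Ridge→Cedar→Ivy→Ash: 14+21+9+7+25 = 76
Ash→Hadley→Ivy→Ridge→Cedar→Ash: 14+11+10+9+18 = 62
Ash→Hadley→Cedar→Ridge→Ivy→Ash: 14+12+9+10+25 = 70
Ash→Ivy→Ridge→Hadley→Cedar→Ash: 25+10+21+12+18 = 86
Ash→Ivy→Hadley→Ridge→Cedar→Ash: 25+11+21+9+18 = 84
The minimum is 56.
One optimal route: Ash → Ridge → Cedar → Ivy → Hadley → Ash (or its reverse).

Shortest round trip = 56.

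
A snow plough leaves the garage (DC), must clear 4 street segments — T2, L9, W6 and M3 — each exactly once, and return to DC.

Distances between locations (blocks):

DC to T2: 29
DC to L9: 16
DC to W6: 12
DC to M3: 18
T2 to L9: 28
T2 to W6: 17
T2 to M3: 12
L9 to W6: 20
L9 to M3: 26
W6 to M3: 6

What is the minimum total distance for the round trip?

With 4 stops there are 4!/2 = 12 distinct round trips (a route and its reverse cost the same).
DC → T2 → L9 → W6 → M3 → DC: 29+28+20+6+18 = 101
DC → T2 → L9 → M3 → W6 → DC: 29+28+26+6+12 = 101
DC → T2 → W6 → L9 → M3 → DC: 29+17+20+26+18 = 110
DC → T2 → W6 → M3 → L9 → DC: 29+17+6+26+16 = 94
DC → T2 → M3 → L9 → W6 → DC: 29+12+26+20+12 = 99
DC → T2 → M3 → W6 → L9 → DC: 29+12+6+20+16 = 83
DC → L9 → T2 → W6 → M3 → DC: 16+28+17+6+18 = 85
DC → L9 → T2 → M3 → W6 → DC: 16+28+12+6+12 = 74
DC → L9 → W6 → T2 → M3 → DC: 16+20+17+12+18 = 83
DC → L9 → M3 → T2 → W6 → DC: 16+26+12+17+12 = 83
DC → W6 → T2 → L9 → M3 → DC: 12+17+28+26+18 = 101
DC → W6 → L9 → T2 → M3 → DC: 12+20+28+12+18 = 90
The minimum is 74.
One optimal route: DC → L9 → T2 → M3 → W6 → DC (or its reverse).

Shortest round trip = 74 blocks.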